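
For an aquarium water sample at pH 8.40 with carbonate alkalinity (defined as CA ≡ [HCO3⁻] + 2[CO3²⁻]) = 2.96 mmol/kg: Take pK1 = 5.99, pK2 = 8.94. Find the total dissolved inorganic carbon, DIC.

DIC = 2.43 mmol/kg

CA = [HCO3⁻] + 2[CO3²⁻] = (α₁ + 2α₂)·DIC
At pH 8.40: [H⁺]/K1 = 10^-2.41 = 0.0038905, K2/[H⁺] = 10^-0.54 = 0.28840
α₁ = 1/(1 + 0.0038905 + 0.28840) = 1/1.2923 = 0.7738; α₂ = α₁·K2/[H⁺] = 0.2232
α₁ + 2α₂ = 1.2202
DIC = CA / (α₁ + 2α₂) = 2.96 / 1.2202 = 2.43 mmol/kg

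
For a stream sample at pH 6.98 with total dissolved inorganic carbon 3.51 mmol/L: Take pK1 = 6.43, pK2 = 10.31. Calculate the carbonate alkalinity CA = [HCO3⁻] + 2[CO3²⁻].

CA = 2.74 mmol/L

CA = [HCO3⁻] + 2[CO3²⁻] = (α₁ + 2α₂)·DIC
At pH 6.98: [H⁺]/K1 = 10^-0.55 = 0.28184, K2/[H⁺] = 10^-3.33 = 0.00046774
α₁ = 1/(1 + 0.28184 + 0.00046774) = 1/1.2823 = 0.7798; α₂ = α₁·K2/[H⁺] = 0.0003648
α₁ + 2α₂ = 0.7806
CA = 0.7806 × 3.51 = 2.74 mmol/L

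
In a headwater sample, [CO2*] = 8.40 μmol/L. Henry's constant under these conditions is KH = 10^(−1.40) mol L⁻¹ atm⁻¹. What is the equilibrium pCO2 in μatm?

KH = 10^(−1.40) = 3.981×10^-2 mol L⁻¹ atm⁻¹
pCO2 = [CO2*]/KH = 8.40×10^-6 / 3.981×10^-2 = 2.11×10^-4 atm = 211 μatm

pCO2 = 211 μatm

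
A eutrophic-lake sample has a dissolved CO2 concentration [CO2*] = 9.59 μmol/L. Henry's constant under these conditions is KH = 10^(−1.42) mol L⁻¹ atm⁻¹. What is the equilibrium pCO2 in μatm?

KH = 10^(−1.42) = 3.802×10^-2 mol L⁻¹ atm⁻¹
pCO2 = [CO2*]/KH = 9.59×10^-6 / 3.802×10^-2 = 2.52×10^-4 atm = 252 μatm

pCO2 = 252 μatm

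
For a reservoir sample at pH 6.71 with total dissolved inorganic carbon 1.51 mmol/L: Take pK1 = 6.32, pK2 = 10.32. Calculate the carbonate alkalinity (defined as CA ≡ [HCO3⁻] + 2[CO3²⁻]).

CA = 1.07 mmol/L

CA = [HCO3⁻] + 2[CO3²⁻] = (α₁ + 2α₂)·DIC
At pH 6.71: [H⁺]/K1 = 10^-0.39 = 0.40738, K2/[H⁺] = 10^-3.61 = 0.00024547
α₁ = 1/(1 + 0.40738 + 0.00024547) = 1/1.4076 = 0.7104; α₂ = α₁·K2/[H⁺] = 0.0001744
α₁ + 2α₂ = 0.7108
CA = 0.7108 × 1.51 = 1.07 mmol/L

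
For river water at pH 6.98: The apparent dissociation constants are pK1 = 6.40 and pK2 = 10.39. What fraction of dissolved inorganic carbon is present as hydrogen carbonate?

α₁ = 1 / (1 + [H⁺]/K1 + K2/[H⁺]) = 1 / (1 + 10^-0.58 + 10^-3.41)
   = 1 / (1 + 0.26303 + 0.00038905) = 1/1.2634 = 0.7915

α₁ = 0.792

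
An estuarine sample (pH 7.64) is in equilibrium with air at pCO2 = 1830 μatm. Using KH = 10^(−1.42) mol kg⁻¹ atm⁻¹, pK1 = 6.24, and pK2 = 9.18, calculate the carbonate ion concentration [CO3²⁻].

[CO2*] = KH · pCO2 = 10^(−1.42) × 1830×10^-6 = 6.957×10^-5 mol/kg
α₀ = 1/(1 + K1/[H⁺] + K1K2/[H⁺]²) = 1/(1 + 10^+1.40 + 10^-0.14) = 0.03725
DIC = [CO2*]/α₀ = 6.957×10^-5 / 0.03725 = 1.868 mmol/kg
[CO3²⁻] = α₂·DIC; α₂ = 0.02699, so [CO3²⁻] = 0.02699 × 1.868 = 0.0504 mmol/kg

[CO3²⁻] = 0.0504 mmol/kg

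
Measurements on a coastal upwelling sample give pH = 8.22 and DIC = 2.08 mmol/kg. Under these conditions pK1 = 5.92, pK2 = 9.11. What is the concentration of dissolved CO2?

[CO2*] = 9.19 μmol/kg

α₀ = 1 / (1 + K1/[H⁺] + K1K2/[H⁺]²) = 1 / (1 + 10^+2.30 + 10^+1.41)
   = 1 / (1 + 199.53 + 25.704) = 1/226.23 = 0.004420
[CO2*] = α₀ × DIC = 0.004420 × 2.08 = 0.00919 mmol/kg = 9.19 μmol/kg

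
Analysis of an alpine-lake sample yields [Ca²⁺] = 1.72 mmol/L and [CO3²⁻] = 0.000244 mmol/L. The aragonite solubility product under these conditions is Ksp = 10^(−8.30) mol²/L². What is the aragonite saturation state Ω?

Ω = 0.0837

Ksp = 10^(−8.30) = 5.012×10^-9
Ω = [Ca²⁺][CO3²⁻]/Ksp = (1.72×10^-3)(0.000244×10^-3) / 5.012×10^-9 = 0.0837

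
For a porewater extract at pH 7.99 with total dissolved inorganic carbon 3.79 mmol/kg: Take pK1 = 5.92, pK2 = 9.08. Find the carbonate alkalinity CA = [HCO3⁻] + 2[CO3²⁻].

CA = 4.04 mmol/kg

CA = [HCO3⁻] + 2[CO3²⁻] = (α₁ + 2α₂)·DIC
At pH 7.99: [H⁺]/K1 = 10^-2.07 = 0.0085114, K2/[H⁺] = 10^-1.09 = 0.081283
α₁ = 1/(1 + 0.0085114 + 0.081283) = 1/1.0898 = 0.9176; α₂ = α₁·K2/[H⁺] = 0.07459
α₁ + 2α₂ = 1.0668
CA = 1.0668 × 3.79 = 4.04 mmol/kg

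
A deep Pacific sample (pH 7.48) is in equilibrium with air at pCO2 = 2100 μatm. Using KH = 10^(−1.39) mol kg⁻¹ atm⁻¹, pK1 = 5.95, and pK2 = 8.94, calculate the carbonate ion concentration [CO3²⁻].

[CO3²⁻] = 0.101 mmol/kg

[CO2*] = KH · pCO2 = 10^(−1.39) × 2100×10^-6 = 8.555×10^-5 mol/kg
α₀ = 1/(1 + K1/[H⁺] + K1K2/[H⁺]²) = 1/(1 + 10^+1.53 + 10^+0.07) = 0.02773
DIC = [CO2*]/α₀ = 8.555×10^-5 / 0.02773 = 3.085 mmol/kg
[CO3²⁻] = α₂·DIC; α₂ = 0.03258, so [CO3²⁻] = 0.03258 × 3.085 = 0.101 mmol/kg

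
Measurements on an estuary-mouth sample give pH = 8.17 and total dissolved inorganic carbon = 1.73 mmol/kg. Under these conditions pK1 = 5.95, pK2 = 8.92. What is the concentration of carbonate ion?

α₂ = 1 / (1 + [H⁺]/K2 + [H⁺]²/(K1K2)) = 1 / (1 + 10^+0.75 + 10^-1.47)
   = 1 / (1 + 5.6234 + 0.033884) = 1/6.6573 = 0.1502
[CO3²⁻] = α₂ × DIC = 0.1502 × 1.73 = 0.260 mmol/kg

[CO3²⁻] = 0.260 mmol/kg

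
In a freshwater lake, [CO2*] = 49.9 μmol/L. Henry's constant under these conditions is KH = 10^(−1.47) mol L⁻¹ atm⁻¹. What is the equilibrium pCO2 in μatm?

pCO2 = 1470 μatm

KH = 10^(−1.47) = 3.388×10^-2 mol L⁻¹ atm⁻¹
pCO2 = [CO2*]/KH = 49.9×10^-6 / 3.388×10^-2 = 1.47×10^-3 atm = 1470 μatm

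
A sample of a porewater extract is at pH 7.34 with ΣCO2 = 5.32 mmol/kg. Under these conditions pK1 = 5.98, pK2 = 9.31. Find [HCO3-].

α₁ = 1 / (1 + [H⁺]/K1 + K2/[H⁺]) = 1 / (1 + 10^-1.36 + 10^-1.97)
   = 1 / (1 + 0.043652 + 0.010715) = 1/1.0544 = 0.9484
[HCO3⁻] = α₁ × DIC = 0.9484 × 5.32 = 5.05 mmol/kg

[HCO3⁻] = 5.05 mmol/kg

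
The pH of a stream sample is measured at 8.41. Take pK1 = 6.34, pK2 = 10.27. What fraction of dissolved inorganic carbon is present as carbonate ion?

α₂ = 1 / (1 + [H⁺]/K2 + [H⁺]²/(K1K2)) = 1 / (1 + 10^+1.86 + 10^-0.21)
   = 1 / (1 + 72.444 + 0.61660) = 1/74.060 = 0.01350

α₂ = 0.0135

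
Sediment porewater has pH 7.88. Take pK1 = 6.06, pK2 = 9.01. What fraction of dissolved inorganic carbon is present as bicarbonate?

α₁ = 0.918

α₁ = 1 / (1 + [H⁺]/K1 + K2/[H⁺]) = 1 / (1 + 10^-1.82 + 10^-1.13)
   = 1 / (1 + 0.015136 + 0.074131) = 1/1.0893 = 0.9180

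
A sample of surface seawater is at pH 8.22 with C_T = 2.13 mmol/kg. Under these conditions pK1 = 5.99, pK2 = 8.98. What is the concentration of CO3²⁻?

[CO3²⁻] = 0.314 mmol/kg

α₂ = 1 / (1 + [H⁺]/K2 + [H⁺]²/(K1K2)) = 1 / (1 + 10^+0.76 + 10^-1.47)
   = 1 / (1 + 5.7544 + 0.033884) = 1/6.7883 = 0.1473
[CO3²⁻] = α₂ × DIC = 0.1473 × 2.13 = 0.314 mmol/kg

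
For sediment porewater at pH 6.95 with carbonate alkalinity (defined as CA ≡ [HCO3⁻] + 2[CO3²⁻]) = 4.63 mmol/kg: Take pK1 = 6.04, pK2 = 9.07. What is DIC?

CA = [HCO3⁻] + 2[CO3²⁻] = (α₁ + 2α₂)·DIC
At pH 6.95: [H⁺]/K1 = 10^-0.91 = 0.12303, K2/[H⁺] = 10^-2.12 = 0.0075858
α₁ = 1/(1 + 0.12303 + 0.0075858) = 1/1.1306 = 0.8845; α₂ = α₁·K2/[H⁺] = 0.006709
α₁ + 2α₂ = 0.8979
DIC = CA / (α₁ + 2α₂) = 4.63 / 0.8979 = 5.16 mmol/kg

DIC = 5.16 mmol/kg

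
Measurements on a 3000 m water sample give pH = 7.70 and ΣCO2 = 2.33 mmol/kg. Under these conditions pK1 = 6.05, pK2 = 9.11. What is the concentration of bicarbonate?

α₁ = 1 / (1 + [H⁺]/K1 + K2/[H⁺]) = 1 / (1 + 10^-1.65 + 10^-1.41)
   = 1 / (1 + 0.022387 + 0.038905) = 1/1.0613 = 0.9422
[HCO3⁻] = α₁ × DIC = 0.9422 × 2.33 = 2.20 mmol/kg

[HCO3⁻] = 2.20 mmol/kg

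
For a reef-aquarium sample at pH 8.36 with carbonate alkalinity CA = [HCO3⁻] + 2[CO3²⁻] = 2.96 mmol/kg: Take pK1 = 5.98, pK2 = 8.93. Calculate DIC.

CA = [HCO3⁻] + 2[CO3²⁻] = (α₁ + 2α₂)·DIC
At pH 8.36: [H⁺]/K1 = 10^-2.38 = 0.0041687, K2/[H⁺] = 10^-0.57 = 0.26915
α₁ = 1/(1 + 0.0041687 + 0.26915) = 1/1.2733 = 0.7853; α₂ = α₁·K2/[H⁺] = 0.2114
α₁ + 2α₂ = 1.2081
DIC = CA / (α₁ + 2α₂) = 2.96 / 1.2081 = 2.45 mmol/kg

DIC = 2.45 mmol/kg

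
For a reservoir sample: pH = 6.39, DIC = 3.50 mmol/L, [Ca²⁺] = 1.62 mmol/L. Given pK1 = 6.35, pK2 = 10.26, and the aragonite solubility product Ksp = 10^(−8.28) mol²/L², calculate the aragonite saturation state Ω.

Ω = 0.0762

α₂ = 1 / (1 + [H⁺]/K2 + [H⁺]²/(K1K2)) = 1 / (1 + 10^+3.87 + 10^+3.83)
   = 1 / (1 + 7413.1 + 6760.8) = 1/1.4175×10^4 = 7.055×10^-5
[CO3²⁻] = α₂ × DIC = 7.055×10^-5 × 3.50 = 0.0002469 mmol/L = 0.2469 μmol/L
Ksp = 10^(−8.28) = 5.248×10^-9
Ω = [Ca²⁺][CO3²⁻]/Ksp = (1.62×10^-3)(2.469×10^-7) / 5.248×10^-9 = 0.0762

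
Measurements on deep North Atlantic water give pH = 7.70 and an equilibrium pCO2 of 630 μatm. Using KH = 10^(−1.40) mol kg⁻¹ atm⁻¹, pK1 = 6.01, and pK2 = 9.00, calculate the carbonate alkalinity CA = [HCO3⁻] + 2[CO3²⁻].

[CO2*] = KH · pCO2 = 10^(−1.40) × 630×10^-6 = 2.508×10^-5 mol/kg
α₀ = 1/(1 + K1/[H⁺] + K1K2/[H⁺]²) = 1/(1 + 10^+1.69 + 10^+0.39) = 0.01907
DIC = [CO2*]/α₀ = 2.508×10^-5 / 0.01907 = 1.315 mmol/kg
CA = (α₁ + 2α₂)·DIC = (0.9341 + 2×0.04682) × 1.315 = 1.35 mmol/kg

CA = 1.35 mmol/kg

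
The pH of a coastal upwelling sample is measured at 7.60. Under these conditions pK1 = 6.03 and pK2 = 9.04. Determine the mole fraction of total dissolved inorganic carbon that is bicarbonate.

α₁ = 0.941

α₁ = 1 / (1 + [H⁺]/K1 + K2/[H⁺]) = 1 / (1 + 10^-1.57 + 10^-1.44)
   = 1 / (1 + 0.026915 + 0.036308) = 1/1.0632 = 0.9405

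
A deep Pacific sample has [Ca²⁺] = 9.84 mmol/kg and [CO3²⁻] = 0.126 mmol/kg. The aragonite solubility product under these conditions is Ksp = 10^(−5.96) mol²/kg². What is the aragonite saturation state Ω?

Ksp = 10^(−5.96) = 1.096×10^-6
Ω = [Ca²⁺][CO3²⁻]/Ksp = (9.84×10^-3)(0.126×10^-3) / 1.096×10^-6 = 1.13

Ω = 1.13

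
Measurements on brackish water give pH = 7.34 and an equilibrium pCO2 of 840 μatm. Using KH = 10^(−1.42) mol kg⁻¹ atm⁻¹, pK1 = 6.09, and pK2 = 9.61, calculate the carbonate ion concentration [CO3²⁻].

[CO2*] = KH · pCO2 = 10^(−1.42) × 840×10^-6 = 3.194×10^-5 mol/kg
α₀ = 1/(1 + K1/[H⁺] + K1K2/[H⁺]²) = 1/(1 + 10^+1.25 + 10^-1.02) = 0.05297
DIC = [CO2*]/α₀ = 3.194×10^-5 / 0.05297 = 0.6029 mmol/kg
[CO3²⁻] = α₂·DIC; α₂ = 0.005059, so [CO3²⁻] = 0.005059 × 0.6029 = 0.00305 mmol/kg = 3.05 μmol/kg

[CO3²⁻] = 3.05 μmol/kg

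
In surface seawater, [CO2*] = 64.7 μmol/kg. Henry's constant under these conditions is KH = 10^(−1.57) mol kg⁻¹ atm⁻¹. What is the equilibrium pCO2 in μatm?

pCO2 = 2400 μatm

KH = 10^(−1.57) = 2.692×10^-2 mol kg⁻¹ atm⁻¹
pCO2 = [CO2*]/KH = 64.7×10^-6 / 2.692×10^-2 = 2.40×10^-3 atm = 2400 μatm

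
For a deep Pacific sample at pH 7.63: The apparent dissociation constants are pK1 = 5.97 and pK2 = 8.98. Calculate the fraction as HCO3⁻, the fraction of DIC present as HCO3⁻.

α₁ = 0.938

α₁ = 1 / (1 + [H⁺]/K1 + K2/[H⁺]) = 1 / (1 + 10^-1.66 + 10^-1.35)
   = 1 / (1 + 0.021878 + 0.044668) = 1/1.0665 = 0.9376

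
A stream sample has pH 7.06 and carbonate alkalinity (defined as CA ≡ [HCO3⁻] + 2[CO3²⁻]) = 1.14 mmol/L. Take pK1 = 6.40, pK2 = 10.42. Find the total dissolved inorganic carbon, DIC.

DIC = 1.39 mmol/L

CA = [HCO3⁻] + 2[CO3²⁻] = (α₁ + 2α₂)·DIC
At pH 7.06: [H⁺]/K1 = 10^-0.66 = 0.21878, K2/[H⁺] = 10^-3.36 = 0.00043652
α₁ = 1/(1 + 0.21878 + 0.00043652) = 1/1.2192 = 0.8202; α₂ = α₁·K2/[H⁺] = 0.0003580
α₁ + 2α₂ = 0.8209
DIC = CA / (α₁ + 2α₂) = 1.14 / 0.8209 = 1.39 mmol/L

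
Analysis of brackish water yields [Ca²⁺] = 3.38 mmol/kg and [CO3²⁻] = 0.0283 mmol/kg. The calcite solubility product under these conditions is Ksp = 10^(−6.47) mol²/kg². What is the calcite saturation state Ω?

Ω = 0.282

Ksp = 10^(−6.47) = 3.388×10^-7
Ω = [Ca²⁺][CO3²⁻]/Ksp = (3.38×10^-3)(0.0283×10^-3) / 3.388×10^-7 = 0.282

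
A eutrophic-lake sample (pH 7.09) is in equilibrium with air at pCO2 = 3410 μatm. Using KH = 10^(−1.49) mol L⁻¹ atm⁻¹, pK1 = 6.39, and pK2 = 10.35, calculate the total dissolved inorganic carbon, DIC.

[CO2*] = KH · pCO2 = 10^(−1.49) × 3410×10^-6 = 1.103×10^-4 mol/L
α₀ = 1/(1 + K1/[H⁺] + K1K2/[H⁺]²) = 1/(1 + 10^+0.70 + 10^-2.56) = 0.1663
DIC = [CO2*]/α₀ = 1.103×10^-4 / 0.1663 = 0.664 mmol/L

DIC = 0.664 mmol/L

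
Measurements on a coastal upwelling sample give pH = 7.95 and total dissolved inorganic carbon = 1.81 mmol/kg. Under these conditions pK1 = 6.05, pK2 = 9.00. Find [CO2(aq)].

[CO2*] = 0.0207 mmol/kg

α₀ = 1 / (1 + K1/[H⁺] + K1K2/[H⁺]²) = 1 / (1 + 10^+1.90 + 10^+0.85)
   = 1 / (1 + 79.433 + 7.0795) = 1/87.512 = 0.01143
[CO2*] = α₀ × DIC = 0.01143 × 1.81 = 0.0207 mmol/kg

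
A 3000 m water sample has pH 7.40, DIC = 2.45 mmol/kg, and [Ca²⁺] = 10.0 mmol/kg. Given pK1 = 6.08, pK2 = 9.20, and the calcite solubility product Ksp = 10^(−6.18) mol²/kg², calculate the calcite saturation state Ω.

α₂ = 1 / (1 + [H⁺]/K2 + [H⁺]²/(K1K2)) = 1 / (1 + 10^+1.80 + 10^+0.48)
   = 1 / (1 + 63.096 + 3.0200) = 1/67.116 = 0.01490
[CO3²⁻] = α₂ × DIC = 0.01490 × 2.45 = 0.03650 mmol/kg
Ksp = 10^(−6.18) = 6.607×10^-7
Ω = [Ca²⁺][CO3²⁻]/Ksp = (10.0×10^-3)(3.650×10^-5) / 6.607×10^-7 = 0.553

Ω = 0.553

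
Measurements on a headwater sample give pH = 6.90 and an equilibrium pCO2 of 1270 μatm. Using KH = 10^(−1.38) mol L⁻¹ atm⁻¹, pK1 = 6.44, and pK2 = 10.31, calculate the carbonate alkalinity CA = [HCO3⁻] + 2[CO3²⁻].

[CO2*] = KH · pCO2 = 10^(−1.38) × 1270×10^-6 = 5.294×10^-5 mol/L
α₀ = 1/(1 + K1/[H⁺] + K1K2/[H⁺]²) = 1/(1 + 10^+0.46 + 10^-2.95) = 0.2574
DIC = [CO2*]/α₀ = 5.294×10^-5 / 0.2574 = 0.2057 mmol/L
CA = (α₁ + 2α₂)·DIC = (0.7423 + 2×0.0002888) × 0.2057 = 0.153 mmol/L

CA = 0.153 mmol/L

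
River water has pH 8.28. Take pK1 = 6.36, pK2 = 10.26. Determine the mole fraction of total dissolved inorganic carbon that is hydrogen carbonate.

α₁ = 1 / (1 + [H⁺]/K1 + K2/[H⁺]) = 1 / (1 + 10^-1.92 + 10^-1.98)
   = 1 / (1 + 0.012023 + 0.010471) = 1/1.0225 = 0.9780

α₁ = 0.978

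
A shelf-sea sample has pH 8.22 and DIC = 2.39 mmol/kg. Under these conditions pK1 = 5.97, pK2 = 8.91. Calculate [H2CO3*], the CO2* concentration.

[CO2*] = 11.1 μmol/kg

α₀ = 1 / (1 + K1/[H⁺] + K1K2/[H⁺]²) = 1 / (1 + 10^+2.25 + 10^+1.56)
   = 1 / (1 + 177.83 + 36.308) = 1/215.14 = 0.004648
[CO2*] = α₀ × DIC = 0.004648 × 2.39 = 0.0111 mmol/kg = 11.1 μmol/kg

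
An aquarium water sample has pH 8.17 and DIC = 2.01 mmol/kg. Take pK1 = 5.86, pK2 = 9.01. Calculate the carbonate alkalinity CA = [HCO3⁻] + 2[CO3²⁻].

CA = 2.25 mmol/kg

CA = [HCO3⁻] + 2[CO3²⁻] = (α₁ + 2α₂)·DIC
At pH 8.17: [H⁺]/K1 = 10^-2.31 = 0.0048978, K2/[H⁺] = 10^-0.84 = 0.14454
α₁ = 1/(1 + 0.0048978 + 0.14454) = 1/1.1494 = 0.8700; α₂ = α₁·K2/[H⁺] = 0.1258
α₁ + 2α₂ = 1.1215
CA = 1.1215 × 2.01 = 2.25 mmol/kg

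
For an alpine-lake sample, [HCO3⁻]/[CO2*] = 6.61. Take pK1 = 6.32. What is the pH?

From K1 = [H⁺][HCO3⁻]/[CO2*]:  pH = pK1 + log₁₀([HCO3⁻]/[CO2*])
log₁₀(6.61) = +0.820
pH = 6.32 + (+0.820) = 7.14

pH = 7.14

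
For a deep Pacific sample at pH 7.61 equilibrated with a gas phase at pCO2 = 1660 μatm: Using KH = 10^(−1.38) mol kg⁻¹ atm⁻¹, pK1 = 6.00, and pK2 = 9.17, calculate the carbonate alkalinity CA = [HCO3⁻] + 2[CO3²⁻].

[CO2*] = KH · pCO2 = 10^(−1.38) × 1660×10^-6 = 6.920×10^-5 mol/kg
α₀ = 1/(1 + K1/[H⁺] + K1K2/[H⁺]²) = 1/(1 + 10^+1.61 + 10^+0.05) = 0.02333
DIC = [CO2*]/α₀ = 6.920×10^-5 / 0.02333 = 2.966 mmol/kg
CA = (α₁ + 2α₂)·DIC = (0.9505 + 2×0.02618) × 2.966 = 2.97 mmol/kg

CA = 2.97 mmol/kg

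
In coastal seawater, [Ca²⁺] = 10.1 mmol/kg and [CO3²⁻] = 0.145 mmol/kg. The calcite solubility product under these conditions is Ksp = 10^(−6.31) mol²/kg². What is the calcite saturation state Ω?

Ksp = 10^(−6.31) = 4.898×10^-7
Ω = [Ca²⁺][CO3²⁻]/Ksp = (10.1×10^-3)(0.145×10^-3) / 4.898×10^-7 = 2.99

Ω = 2.99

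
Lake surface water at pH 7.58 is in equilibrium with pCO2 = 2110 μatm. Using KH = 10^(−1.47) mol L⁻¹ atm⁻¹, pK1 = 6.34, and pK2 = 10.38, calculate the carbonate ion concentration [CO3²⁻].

[CO2*] = KH · pCO2 = 10^(−1.47) × 2110×10^-6 = 7.150×10^-5 mol/L
α₀ = 1/(1 + K1/[H⁺] + K1K2/[H⁺]²) = 1/(1 + 10^+1.24 + 10^-1.56) = 0.05433
DIC = [CO2*]/α₀ = 7.150×10^-5 / 0.05433 = 1.316 mmol/L
[CO3²⁻] = α₂·DIC; α₂ = 0.001496, so [CO3²⁻] = 0.001496 × 1.316 = 0.00197 mmol/L = 1.97 μmol/L

[CO3²⁻] = 1.97 μmol/L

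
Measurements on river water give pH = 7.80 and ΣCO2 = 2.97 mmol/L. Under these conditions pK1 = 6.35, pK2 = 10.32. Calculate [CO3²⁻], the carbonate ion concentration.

[CO3²⁻] = 8.64 μmol/L

α₂ = 1 / (1 + [H⁺]/K2 + [H⁺]²/(K1K2)) = 1 / (1 + 10^+2.52 + 10^+1.07)
   = 1 / (1 + 331.13 + 11.749) = 1/343.88 = 0.002908
[CO3²⁻] = α₂ × DIC = 0.002908 × 2.97 = 0.00864 mmol/L = 8.64 μmol/L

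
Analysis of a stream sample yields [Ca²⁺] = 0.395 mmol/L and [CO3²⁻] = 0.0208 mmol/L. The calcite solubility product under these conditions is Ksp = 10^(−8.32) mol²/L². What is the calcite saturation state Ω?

Ω = 1.72

Ksp = 10^(−8.32) = 4.786×10^-9
Ω = [Ca²⁺][CO3²⁻]/Ksp = (0.395×10^-3)(0.0208×10^-3) / 4.786×10^-9 = 1.72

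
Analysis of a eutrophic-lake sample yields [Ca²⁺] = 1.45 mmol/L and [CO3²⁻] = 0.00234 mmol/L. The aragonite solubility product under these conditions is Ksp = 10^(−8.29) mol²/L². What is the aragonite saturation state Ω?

Ksp = 10^(−8.29) = 5.129×10^-9
Ω = [Ca²⁺][CO3²⁻]/Ksp = (1.45×10^-3)(0.00234×10^-3) / 5.129×10^-9 = 0.662

Ω = 0.662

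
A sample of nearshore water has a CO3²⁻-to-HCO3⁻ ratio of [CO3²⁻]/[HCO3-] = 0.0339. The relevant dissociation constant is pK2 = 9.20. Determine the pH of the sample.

pH = 7.73

From K2 = [H⁺][CO3²⁻]/[HCO3-]:  pH = pK2 + log₁₀([CO3²⁻]/[HCO3-])
log₁₀(0.0339) = -1.470
pH = 9.20 + (-1.470) = 7.73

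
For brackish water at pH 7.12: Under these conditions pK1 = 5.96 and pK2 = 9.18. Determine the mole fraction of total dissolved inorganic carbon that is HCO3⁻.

α₁ = 1 / (1 + [H⁺]/K1 + K2/[H⁺]) = 1 / (1 + 10^-1.16 + 10^-2.06)
   = 1 / (1 + 0.069183 + 0.0087096) = 1/1.0779 = 0.9277

α₁ = 0.928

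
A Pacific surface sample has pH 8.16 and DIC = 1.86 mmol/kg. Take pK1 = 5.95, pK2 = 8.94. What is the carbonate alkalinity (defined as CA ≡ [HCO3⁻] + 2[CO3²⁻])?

CA = 2.11 mmol/kg

CA = [HCO3⁻] + 2[CO3²⁻] = (α₁ + 2α₂)·DIC
At pH 8.16: [H⁺]/K1 = 10^-2.21 = 0.0061660, K2/[H⁺] = 10^-0.78 = 0.16596
α₁ = 1/(1 + 0.0061660 + 0.16596) = 1/1.1721 = 0.8532; α₂ = α₁·K2/[H⁺] = 0.1416
α₁ + 2α₂ = 1.1363
CA = 1.1363 × 1.86 = 2.11 mmol/kg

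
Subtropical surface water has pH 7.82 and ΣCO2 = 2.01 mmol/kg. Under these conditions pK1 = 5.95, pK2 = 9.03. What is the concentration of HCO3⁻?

α₁ = 1 / (1 + [H⁺]/K1 + K2/[H⁺]) = 1 / (1 + 10^-1.87 + 10^-1.21)
   = 1 / (1 + 0.013490 + 0.061660) = 1/1.0751 = 0.9301
[HCO3⁻] = α₁ × DIC = 0.9301 × 2.01 = 1.87 mmol/kg

[HCO3⁻] = 1.87 mmol/kg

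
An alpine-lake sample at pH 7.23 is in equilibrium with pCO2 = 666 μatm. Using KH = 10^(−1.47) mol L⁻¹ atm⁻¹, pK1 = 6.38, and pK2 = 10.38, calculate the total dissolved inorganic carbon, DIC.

DIC = 0.182 mmol/L

[CO2*] = KH · pCO2 = 10^(−1.47) × 666×10^-6 = 2.257×10^-5 mol/L
α₀ = 1/(1 + K1/[H⁺] + K1K2/[H⁺]²) = 1/(1 + 10^+0.85 + 10^-2.30) = 0.1237
DIC = [CO2*]/α₀ = 2.257×10^-5 / 0.1237 = 0.182 mmol/L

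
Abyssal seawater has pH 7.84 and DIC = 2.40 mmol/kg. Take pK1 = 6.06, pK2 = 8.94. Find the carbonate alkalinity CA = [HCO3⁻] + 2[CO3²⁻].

CA = [HCO3⁻] + 2[CO3²⁻] = (α₁ + 2α₂)·DIC
At pH 7.84: [H⁺]/K1 = 10^-1.78 = 0.016596, K2/[H⁺] = 10^-1.10 = 0.079433
α₁ = 1/(1 + 0.016596 + 0.079433) = 1/1.0960 = 0.9124; α₂ = α₁·K2/[H⁺] = 0.07247
α₁ + 2α₂ = 1.0573
CA = 1.0573 × 2.40 = 2.54 mmol/kg

CA = 2.54 mmol/kg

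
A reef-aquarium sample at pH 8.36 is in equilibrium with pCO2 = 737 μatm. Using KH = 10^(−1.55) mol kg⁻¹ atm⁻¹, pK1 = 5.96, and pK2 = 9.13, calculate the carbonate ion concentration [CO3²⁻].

[CO3²⁻] = 0.886 mmol/kg

[CO2*] = KH · pCO2 = 10^(−1.55) × 737×10^-6 = 2.077×10^-5 mol/kg
α₀ = 1/(1 + K1/[H⁺] + K1K2/[H⁺]²) = 1/(1 + 10^+2.40 + 10^+1.63) = 0.003392
DIC = [CO2*]/α₀ = 2.077×10^-5 / 0.003392 = 6.124 mmol/kg
[CO3²⁻] = α₂·DIC; α₂ = 0.1447, so [CO3²⁻] = 0.1447 × 6.124 = 0.886 mmol/kg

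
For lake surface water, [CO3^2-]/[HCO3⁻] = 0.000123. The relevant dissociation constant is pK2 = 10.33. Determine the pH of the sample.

From K2 = [H⁺][CO3^2-]/[HCO3⁻]:  pH = pK2 + log₁₀([CO3^2-]/[HCO3⁻])
log₁₀(0.000123) = -3.910
pH = 10.33 + (-3.910) = 6.42

pH = 6.42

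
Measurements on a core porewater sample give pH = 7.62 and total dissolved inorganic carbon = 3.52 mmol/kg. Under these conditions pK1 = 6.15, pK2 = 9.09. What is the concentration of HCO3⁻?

[HCO3⁻] = 3.30 mmol/kg

α₁ = 1 / (1 + [H⁺]/K1 + K2/[H⁺]) = 1 / (1 + 10^-1.47 + 10^-1.47)
   = 1 / (1 + 0.033884 + 0.033884) = 1/1.0678 = 0.9365
[HCO3⁻] = α₁ × DIC = 0.9365 × 3.52 = 3.30 mmol/kg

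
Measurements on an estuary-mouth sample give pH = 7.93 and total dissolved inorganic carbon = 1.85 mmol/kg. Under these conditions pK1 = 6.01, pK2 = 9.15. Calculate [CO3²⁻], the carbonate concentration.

[CO3²⁻] = 0.104 mmol/kg

α₂ = 1 / (1 + [H⁺]/K2 + [H⁺]²/(K1K2)) = 1 / (1 + 10^+1.22 + 10^-0.70)
   = 1 / (1 + 16.596 + 0.19953) = 1/17.795 = 0.05619
[CO3²⁻] = α₂ × DIC = 0.05619 × 1.85 = 0.104 mmol/kg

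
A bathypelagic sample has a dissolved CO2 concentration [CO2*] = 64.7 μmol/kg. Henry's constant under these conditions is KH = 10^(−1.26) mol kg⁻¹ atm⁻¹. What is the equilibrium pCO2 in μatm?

KH = 10^(−1.26) = 5.495×10^-2 mol kg⁻¹ atm⁻¹
pCO2 = [CO2*]/KH = 64.7×10^-6 / 5.495×10^-2 = 1.18×10^-3 atm = 1180 μatm

pCO2 = 1180 μatm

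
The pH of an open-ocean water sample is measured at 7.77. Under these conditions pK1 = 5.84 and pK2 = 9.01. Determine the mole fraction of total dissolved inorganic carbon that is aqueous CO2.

α₀ = 1 / (1 + K1/[H⁺] + K1K2/[H⁺]²) = 1 / (1 + 10^+1.93 + 10^+0.69)
   = 1 / (1 + 85.114 + 4.8978) = 1/91.012 = 0.01099

α₀ = 0.0110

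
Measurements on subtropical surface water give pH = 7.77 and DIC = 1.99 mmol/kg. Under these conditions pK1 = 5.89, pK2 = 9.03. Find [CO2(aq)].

α₀ = 1 / (1 + K1/[H⁺] + K1K2/[H⁺]²) = 1 / (1 + 10^+1.88 + 10^+0.62)
   = 1 / (1 + 75.858 + 4.1687) = 1/81.026 = 0.01234
[CO2*] = α₀ × DIC = 0.01234 × 1.99 = 0.0246 mmol/kg

[CO2*] = 0.0246 mmol/kg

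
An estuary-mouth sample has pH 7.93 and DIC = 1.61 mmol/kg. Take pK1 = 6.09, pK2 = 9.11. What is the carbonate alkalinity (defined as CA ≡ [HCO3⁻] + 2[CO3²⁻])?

CA = 1.69 mmol/kg

CA = [HCO3⁻] + 2[CO3²⁻] = (α₁ + 2α₂)·DIC
At pH 7.93: [H⁺]/K1 = 10^-1.84 = 0.014454, K2/[H⁺] = 10^-1.18 = 0.066069
α₁ = 1/(1 + 0.014454 + 0.066069) = 1/1.0805 = 0.9255; α₂ = α₁·K2/[H⁺] = 0.06115
α₁ + 2α₂ = 1.0478
CA = 1.0478 × 1.61 = 1.69 mmol/kg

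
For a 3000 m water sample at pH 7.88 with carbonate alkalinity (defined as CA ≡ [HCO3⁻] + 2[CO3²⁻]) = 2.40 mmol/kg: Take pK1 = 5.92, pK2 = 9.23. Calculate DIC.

DIC = 2.33 mmol/kg

CA = [HCO3⁻] + 2[CO3²⁻] = (α₁ + 2α₂)·DIC
At pH 7.88: [H⁺]/K1 = 10^-1.96 = 0.010965, K2/[H⁺] = 10^-1.35 = 0.044668
α₁ = 1/(1 + 0.010965 + 0.044668) = 1/1.0556 = 0.9473; α₂ = α₁·K2/[H⁺] = 0.04231
α₁ + 2α₂ = 1.0319
DIC = CA / (α₁ + 2α₂) = 2.40 / 1.0319 = 2.33 mmol/kg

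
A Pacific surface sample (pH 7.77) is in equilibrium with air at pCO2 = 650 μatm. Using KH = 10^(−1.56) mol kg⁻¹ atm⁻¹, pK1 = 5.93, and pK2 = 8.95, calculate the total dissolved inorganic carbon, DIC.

[CO2*] = KH · pCO2 = 10^(−1.56) × 650×10^-6 = 1.790×10^-5 mol/kg
α₀ = 1/(1 + K1/[H⁺] + K1K2/[H⁺]²) = 1/(1 + 10^+1.84 + 10^+0.66) = 0.01338
DIC = [CO2*]/α₀ = 1.790×10^-5 / 0.01338 = 1.34 mmol/kg

DIC = 1.34 mmol/kg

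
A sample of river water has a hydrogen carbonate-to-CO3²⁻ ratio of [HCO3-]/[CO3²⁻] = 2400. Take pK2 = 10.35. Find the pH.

From K2 = [H⁺][CO3²⁻]/[HCO3-]:  pH = pK2 − log₁₀([HCO3-]/[CO3²⁻])
log₁₀(2400) = +3.380
pH = 10.35 − (+3.380) = 6.97

pH = 6.97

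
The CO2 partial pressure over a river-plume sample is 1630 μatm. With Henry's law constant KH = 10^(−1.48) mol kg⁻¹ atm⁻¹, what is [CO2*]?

[CO2*] = 54.0 μmol/kg

KH = 10^(−1.48) = 3.311×10^-2 mol kg⁻¹ atm⁻¹
[CO2*] = KH · pCO2 = 3.311×10^-2 × 1630×10^-6 atm = 5.40×10^-5 mol/kg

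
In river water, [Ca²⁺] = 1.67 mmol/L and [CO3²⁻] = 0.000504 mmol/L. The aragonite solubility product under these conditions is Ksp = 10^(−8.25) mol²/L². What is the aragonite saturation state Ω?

Ω = 0.150

Ksp = 10^(−8.25) = 5.623×10^-9
Ω = [Ca²⁺][CO3²⁻]/Ksp = (1.67×10^-3)(0.000504×10^-3) / 5.623×10^-9 = 0.150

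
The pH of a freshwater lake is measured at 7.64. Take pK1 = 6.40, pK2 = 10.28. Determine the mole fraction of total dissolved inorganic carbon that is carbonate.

α₂ = 0.00216

α₂ = 1 / (1 + [H⁺]/K2 + [H⁺]²/(K1K2)) = 1 / (1 + 10^+2.64 + 10^+1.40)
   = 1 / (1 + 436.52 + 25.119) = 1/462.63 = 0.002162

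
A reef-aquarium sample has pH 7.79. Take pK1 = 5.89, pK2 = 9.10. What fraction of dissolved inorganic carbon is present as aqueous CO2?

α₀ = 1 / (1 + K1/[H⁺] + K1K2/[H⁺]²) = 1 / (1 + 10^+1.90 + 10^+0.59)
   = 1 / (1 + 79.433 + 3.8905) = 1/84.323 = 0.01186

α₀ = 0.0119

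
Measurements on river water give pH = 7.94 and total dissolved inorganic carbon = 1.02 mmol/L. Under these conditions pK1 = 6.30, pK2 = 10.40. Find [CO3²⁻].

[CO3²⁻] = 3.45 μmol/L

α₂ = 1 / (1 + [H⁺]/K2 + [H⁺]²/(K1K2)) = 1 / (1 + 10^+2.46 + 10^+0.82)
   = 1 / (1 + 288.40 + 6.6069) = 1/296.01 = 0.003378
[CO3²⁻] = α₂ × DIC = 0.003378 × 1.02 = 0.00345 mmol/L = 3.45 μmol/L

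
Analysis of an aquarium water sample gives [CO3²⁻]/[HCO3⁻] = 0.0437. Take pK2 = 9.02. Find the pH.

From K2 = [H⁺][CO3²⁻]/[HCO3⁻]:  pH = pK2 + log₁₀([CO3²⁻]/[HCO3⁻])
log₁₀(0.0437) = -1.360
pH = 9.02 + (-1.360) = 7.66

pH = 7.66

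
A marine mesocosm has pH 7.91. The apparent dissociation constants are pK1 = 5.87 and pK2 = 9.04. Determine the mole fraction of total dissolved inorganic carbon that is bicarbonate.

α₁ = 0.923

α₁ = 1 / (1 + [H⁺]/K1 + K2/[H⁺]) = 1 / (1 + 10^-2.04 + 10^-1.13)
   = 1 / (1 + 0.0091201 + 0.074131) = 1/1.0833 = 0.9231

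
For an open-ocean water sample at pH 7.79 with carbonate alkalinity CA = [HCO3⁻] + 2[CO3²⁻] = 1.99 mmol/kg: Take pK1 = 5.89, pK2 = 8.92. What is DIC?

CA = [HCO3⁻] + 2[CO3²⁻] = (α₁ + 2α₂)·DIC
At pH 7.79: [H⁺]/K1 = 10^-1.90 = 0.012589, K2/[H⁺] = 10^-1.13 = 0.074131
α₁ = 1/(1 + 0.012589 + 0.074131) = 1/1.0867 = 0.9202; α₂ = α₁·K2/[H⁺] = 0.06822
α₁ + 2α₂ = 1.0566
DIC = CA / (α₁ + 2α₂) = 1.99 / 1.0566 = 1.88 mmol/kg

DIC = 1.88 mmol/kg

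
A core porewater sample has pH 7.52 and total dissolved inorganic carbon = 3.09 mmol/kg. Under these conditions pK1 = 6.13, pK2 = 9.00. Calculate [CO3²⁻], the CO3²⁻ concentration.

α₂ = 1 / (1 + [H⁺]/K2 + [H⁺]²/(K1K2)) = 1 / (1 + 10^+1.48 + 10^+0.09)
   = 1 / (1 + 30.200 + 1.2303) = 1/32.430 = 0.03084
[CO3²⁻] = α₂ × DIC = 0.03084 × 3.09 = 0.0953 mmol/kg

[CO3²⁻] = 0.0953 mmol/kg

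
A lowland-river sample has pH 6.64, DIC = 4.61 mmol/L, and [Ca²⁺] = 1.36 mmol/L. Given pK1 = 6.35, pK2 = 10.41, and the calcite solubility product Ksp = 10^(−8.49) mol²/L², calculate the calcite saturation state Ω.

α₂ = 1 / (1 + [H⁺]/K2 + [H⁺]²/(K1K2)) = 1 / (1 + 10^+3.77 + 10^+3.48)
   = 1 / (1 + 5888.4 + 3020.0) = 1/8909.4 = 0.0001122
[CO3²⁻] = α₂ × DIC = 0.0001122 × 4.61 = 0.0005174 mmol/L = 0.5174 μmol/L
Ksp = 10^(−8.49) = 3.236×10^-9
Ω = [Ca²⁺][CO3²⁻]/Ksp = (1.36×10^-3)(5.174×10^-7) / 3.236×10^-9 = 0.217

Ω = 0.217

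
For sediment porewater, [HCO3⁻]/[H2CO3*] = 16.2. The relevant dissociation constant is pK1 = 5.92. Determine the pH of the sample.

pH = 7.13

From K1 = [H⁺][HCO3⁻]/[H2CO3*]:  pH = pK1 + log₁₀([HCO3⁻]/[H2CO3*])
log₁₀(16.2) = +1.210
pH = 5.92 + (+1.210) = 7.13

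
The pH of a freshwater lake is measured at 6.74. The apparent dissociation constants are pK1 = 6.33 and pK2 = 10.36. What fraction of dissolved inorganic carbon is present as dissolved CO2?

α₀ = 0.280

α₀ = 1 / (1 + K1/[H⁺] + K1K2/[H⁺]²) = 1 / (1 + 10^+0.41 + 10^-3.21)
   = 1 / (1 + 2.5704 + 0.00061660) = 1/3.5710 = 0.2800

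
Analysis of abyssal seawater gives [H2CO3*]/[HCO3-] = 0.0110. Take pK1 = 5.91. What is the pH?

From K1 = [H⁺][HCO3-]/[H2CO3*]:  pH = pK1 − log₁₀([H2CO3*]/[HCO3-])
log₁₀(0.0110) = -1.959
pH = 5.91 − (-1.959) = 7.87

pH = 7.87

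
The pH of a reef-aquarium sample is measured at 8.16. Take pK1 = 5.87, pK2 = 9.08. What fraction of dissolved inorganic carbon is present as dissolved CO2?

α₀ = 1 / (1 + K1/[H⁺] + K1K2/[H⁺]²) = 1 / (1 + 10^+2.29 + 10^+1.37)
   = 1 / (1 + 194.98 + 23.442) = 1/219.43 = 0.004557

α₀ = 0.00456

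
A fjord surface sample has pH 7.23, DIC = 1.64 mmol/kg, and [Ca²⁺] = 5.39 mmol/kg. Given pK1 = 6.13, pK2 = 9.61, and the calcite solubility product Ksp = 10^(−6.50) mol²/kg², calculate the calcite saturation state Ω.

Ω = 0.108

α₂ = 1 / (1 + [H⁺]/K2 + [H⁺]²/(K1K2)) = 1 / (1 + 10^+2.38 + 10^+1.28)
   = 1 / (1 + 239.88 + 19.055) = 1/259.94 = 0.003847
[CO3²⁻] = α₂ × DIC = 0.003847 × 1.64 = 0.006309 mmol/kg = 6.309 μmol/kg
Ksp = 10^(−6.50) = 3.162×10^-7
Ω = [Ca²⁺][CO3²⁻]/Ksp = (5.39×10^-3)(6.309×10^-6) / 3.162×10^-7 = 0.108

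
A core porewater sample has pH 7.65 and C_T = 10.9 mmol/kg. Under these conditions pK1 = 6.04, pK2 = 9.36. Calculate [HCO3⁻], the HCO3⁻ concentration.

α₁ = 1 / (1 + [H⁺]/K1 + K2/[H⁺]) = 1 / (1 + 10^-1.61 + 10^-1.71)
   = 1 / (1 + 0.024547 + 0.019498) = 1/1.0440 = 0.9578
[HCO3⁻] = α₁ × DIC = 0.9578 × 10.9 = 10.4 mmol/kg

[HCO3⁻] = 10.4 mmol/kg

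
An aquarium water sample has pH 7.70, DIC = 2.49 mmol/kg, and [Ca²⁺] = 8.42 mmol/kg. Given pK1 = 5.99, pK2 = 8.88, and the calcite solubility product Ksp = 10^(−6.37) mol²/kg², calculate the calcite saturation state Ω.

α₂ = 1 / (1 + [H⁺]/K2 + [H⁺]²/(K1K2)) = 1 / (1 + 10^+1.18 + 10^-0.53)
   = 1 / (1 + 15.136 + 0.29512) = 1/16.431 = 0.06086
[CO3²⁻] = α₂ × DIC = 0.06086 × 2.49 = 0.1515 mmol/kg
Ksp = 10^(−6.37) = 4.266×10^-7
Ω = [Ca²⁺][CO3²⁻]/Ksp = (8.42×10^-3)(1.515×10^-4) / 4.266×10^-7 = 2.99

Ω = 2.99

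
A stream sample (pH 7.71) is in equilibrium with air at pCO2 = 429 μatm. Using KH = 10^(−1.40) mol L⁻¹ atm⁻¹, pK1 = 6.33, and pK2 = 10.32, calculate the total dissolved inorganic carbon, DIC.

DIC = 0.428 mmol/L

[CO2*] = KH · pCO2 = 10^(−1.40) × 429×10^-6 = 1.708×10^-5 mol/L
α₀ = 1/(1 + K1/[H⁺] + K1K2/[H⁺]²) = 1/(1 + 10^+1.38 + 10^-1.23) = 0.03992
DIC = [CO2*]/α₀ = 1.708×10^-5 / 0.03992 = 0.428 mmol/L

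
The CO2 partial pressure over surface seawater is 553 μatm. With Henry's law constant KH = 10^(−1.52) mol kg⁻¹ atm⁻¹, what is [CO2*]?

KH = 10^(−1.52) = 3.020×10^-2 mol kg⁻¹ atm⁻¹
[CO2*] = KH · pCO2 = 3.020×10^-2 × 553×10^-6 atm = 1.67×10^-5 mol/kg

[CO2*] = 16.7 μmol/kg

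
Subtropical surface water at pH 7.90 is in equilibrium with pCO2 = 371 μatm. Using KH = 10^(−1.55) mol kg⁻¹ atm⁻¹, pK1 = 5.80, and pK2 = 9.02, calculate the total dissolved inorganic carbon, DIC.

[CO2*] = KH · pCO2 = 10^(−1.55) × 371×10^-6 = 1.046×10^-5 mol/kg
α₀ = 1/(1 + K1/[H⁺] + K1K2/[H⁺]²) = 1/(1 + 10^+2.10 + 10^+0.98) = 0.007329
DIC = [CO2*]/α₀ = 1.046×10^-5 / 0.007329 = 1.43 mmol/kg

DIC = 1.43 mmol/kg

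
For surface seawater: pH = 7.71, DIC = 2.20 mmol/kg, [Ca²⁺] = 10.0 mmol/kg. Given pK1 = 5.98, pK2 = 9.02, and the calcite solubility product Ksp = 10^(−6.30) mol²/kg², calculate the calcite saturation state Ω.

α₂ = 1 / (1 + [H⁺]/K2 + [H⁺]²/(K1K2)) = 1 / (1 + 10^+1.31 + 10^-0.42)
   = 1 / (1 + 20.417 + 0.38019) = 1/21.798 = 0.04588
[CO3²⁻] = α₂ × DIC = 0.04588 × 2.20 = 0.1009 mmol/kg
Ksp = 10^(−6.30) = 5.012×10^-7
Ω = [Ca²⁺][CO3²⁻]/Ksp = (10.0×10^-3)(1.009×10^-4) / 5.012×10^-7 = 2.01

Ω = 2.01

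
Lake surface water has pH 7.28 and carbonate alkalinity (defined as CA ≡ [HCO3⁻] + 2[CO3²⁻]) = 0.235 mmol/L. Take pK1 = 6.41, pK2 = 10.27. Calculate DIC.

DIC = 0.266 mmol/L

CA = [HCO3⁻] + 2[CO3²⁻] = (α₁ + 2α₂)·DIC
At pH 7.28: [H⁺]/K1 = 10^-0.87 = 0.13490, K2/[H⁺] = 10^-2.99 = 0.0010233
α₁ = 1/(1 + 0.13490 + 0.0010233) = 1/1.1359 = 0.8803; α₂ = α₁·K2/[H⁺] = 0.0009008
α₁ + 2α₂ = 0.8821
DIC = CA / (α₁ + 2α₂) = 0.235 / 0.8821 = 0.266 mmol/L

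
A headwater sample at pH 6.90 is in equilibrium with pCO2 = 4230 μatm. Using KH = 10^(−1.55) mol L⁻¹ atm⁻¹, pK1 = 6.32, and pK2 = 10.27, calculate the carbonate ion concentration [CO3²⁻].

[CO2*] = KH · pCO2 = 10^(−1.55) × 4230×10^-6 = 1.192×10^-4 mol/L
α₀ = 1/(1 + K1/[H⁺] + K1K2/[H⁺]²) = 1/(1 + 10^+0.58 + 10^-2.79) = 0.2082
DIC = [CO2*]/α₀ = 1.192×10^-4 / 0.2082 = 0.5727 mmol/L
[CO3²⁻] = α₂·DIC; α₂ = 0.0003376, so [CO3²⁻] = 0.0003376 × 0.5727 = 0.000193 mmol/L = 0.193 μmol/L

[CO3²⁻] = 0.193 μmol/L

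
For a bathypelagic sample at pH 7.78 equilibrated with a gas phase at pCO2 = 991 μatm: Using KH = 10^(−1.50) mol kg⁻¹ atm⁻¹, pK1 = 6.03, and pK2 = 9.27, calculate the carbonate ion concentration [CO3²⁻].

[CO3²⁻] = 0.0570 mmol/kg

[CO2*] = KH · pCO2 = 10^(−1.50) × 991×10^-6 = 3.134×10^-5 mol/kg
α₀ = 1/(1 + K1/[H⁺] + K1K2/[H⁺]²) = 1/(1 + 10^+1.75 + 10^+0.26) = 0.01693
DIC = [CO2*]/α₀ = 3.134×10^-5 / 0.01693 = 1.851 mmol/kg
[CO3²⁻] = α₂·DIC; α₂ = 0.03081, so [CO3²⁻] = 0.03081 × 1.851 = 0.0570 mmol/kg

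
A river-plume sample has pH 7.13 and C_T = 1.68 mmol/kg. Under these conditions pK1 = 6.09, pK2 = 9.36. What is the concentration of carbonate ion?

α₂ = 1 / (1 + [H⁺]/K2 + [H⁺]²/(K1K2)) = 1 / (1 + 10^+2.23 + 10^+1.19)
   = 1 / (1 + 169.82 + 15.488) = 1/186.31 = 0.005367
[CO3²⁻] = α₂ × DIC = 0.005367 × 1.68 = 0.00902 mmol/kg = 9.02 μmol/kg

[CO3²⁻] = 9.02 μmol/kg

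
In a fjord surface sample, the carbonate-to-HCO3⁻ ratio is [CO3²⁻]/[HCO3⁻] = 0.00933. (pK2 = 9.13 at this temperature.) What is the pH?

pH = 7.10

From K2 = [H⁺][CO3²⁻]/[HCO3⁻]:  pH = pK2 + log₁₀([CO3²⁻]/[HCO3⁻])
log₁₀(0.00933) = -2.030
pH = 9.13 + (-2.030) = 7.10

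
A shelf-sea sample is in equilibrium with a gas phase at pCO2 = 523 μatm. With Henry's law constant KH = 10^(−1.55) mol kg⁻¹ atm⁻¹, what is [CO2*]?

[CO2*] = 14.7 μmol/kg

KH = 10^(−1.55) = 2.818×10^-2 mol kg⁻¹ atm⁻¹
[CO2*] = KH · pCO2 = 2.818×10^-2 × 523×10^-6 atm = 1.47×10^-5 mol/kg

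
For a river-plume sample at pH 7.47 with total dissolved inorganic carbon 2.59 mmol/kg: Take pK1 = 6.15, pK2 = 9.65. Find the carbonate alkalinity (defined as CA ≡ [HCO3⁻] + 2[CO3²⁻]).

CA = 2.49 mmol/kg

CA = [HCO3⁻] + 2[CO3²⁻] = (α₁ + 2α₂)·DIC
At pH 7.47: [H⁺]/K1 = 10^-1.32 = 0.047863, K2/[H⁺] = 10^-2.18 = 0.0066069
α₁ = 1/(1 + 0.047863 + 0.0066069) = 1/1.0545 = 0.9483; α₂ = α₁·K2/[H⁺] = 0.006266
α₁ + 2α₂ = 0.9609
CA = 0.9609 × 2.59 = 2.49 mmol/kg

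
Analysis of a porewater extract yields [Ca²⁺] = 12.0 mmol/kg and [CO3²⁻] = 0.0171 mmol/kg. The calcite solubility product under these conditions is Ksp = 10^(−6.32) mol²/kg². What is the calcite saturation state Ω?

Ksp = 10^(−6.32) = 4.786×10^-7
Ω = [Ca²⁺][CO3²⁻]/Ksp = (12.0×10^-3)(0.0171×10^-3) / 4.786×10^-7 = 0.429

Ω = 0.429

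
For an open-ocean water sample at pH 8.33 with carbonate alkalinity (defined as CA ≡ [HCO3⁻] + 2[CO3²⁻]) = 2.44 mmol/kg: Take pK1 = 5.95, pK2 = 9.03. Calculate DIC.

DIC = 2.10 mmol/kg

CA = [HCO3⁻] + 2[CO3²⁻] = (α₁ + 2α₂)·DIC
At pH 8.33: [H⁺]/K1 = 10^-2.38 = 0.0041687, K2/[H⁺] = 10^-0.70 = 0.19953
α₁ = 1/(1 + 0.0041687 + 0.19953) = 1/1.2037 = 0.8308; α₂ = α₁·K2/[H⁺] = 0.1658
α₁ + 2α₂ = 1.1623
DIC = CA / (α₁ + 2α₂) = 2.44 / 1.1623 = 2.10 mmol/kg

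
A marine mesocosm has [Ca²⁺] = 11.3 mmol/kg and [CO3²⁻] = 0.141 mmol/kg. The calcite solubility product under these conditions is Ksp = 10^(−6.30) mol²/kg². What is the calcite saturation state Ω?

Ω = 3.18

Ksp = 10^(−6.30) = 5.012×10^-7
Ω = [Ca²⁺][CO3²⁻]/Ksp = (11.3×10^-3)(0.141×10^-3) / 5.012×10^-7 = 3.18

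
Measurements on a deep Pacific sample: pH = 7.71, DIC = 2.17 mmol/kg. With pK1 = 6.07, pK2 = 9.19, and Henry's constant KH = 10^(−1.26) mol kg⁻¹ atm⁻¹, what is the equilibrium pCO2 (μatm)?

α₀ = 1 / (1 + K1/[H⁺] + K1K2/[H⁺]²) = 1 / (1 + 10^+1.64 + 10^+0.16)
   = 1 / (1 + 43.652 + 1.4454) = 1/46.097 = 0.02169
[CO2*] = α₀ × DIC = 0.02169 × 2.17 = 0.04707 mmol/kg
pCO2 = [CO2*]/KH = 4.707×10^-5 / 5.495×10^-2 = 857 μatm

pCO2 = 857 μatm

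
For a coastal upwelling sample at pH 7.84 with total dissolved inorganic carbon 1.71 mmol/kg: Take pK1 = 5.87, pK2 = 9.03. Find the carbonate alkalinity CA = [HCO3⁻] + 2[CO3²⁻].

CA = 1.80 mmol/kg

CA = [HCO3⁻] + 2[CO3²⁻] = (α₁ + 2α₂)·DIC
At pH 7.84: [H⁺]/K1 = 10^-1.97 = 0.010715, K2/[H⁺] = 10^-1.19 = 0.064565
α₁ = 1/(1 + 0.010715 + 0.064565) = 1/1.0753 = 0.9300; α₂ = α₁·K2/[H⁺] = 0.06005
α₁ + 2α₂ = 1.0501
CA = 1.0501 × 1.71 = 1.80 mmol/kg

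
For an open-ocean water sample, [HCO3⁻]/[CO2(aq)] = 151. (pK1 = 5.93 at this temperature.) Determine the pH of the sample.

pH = 8.11

From K1 = [H⁺][HCO3⁻]/[CO2(aq)]:  pH = pK1 + log₁₀([HCO3⁻]/[CO2(aq)])
log₁₀(151) = +2.179
pH = 5.93 + (+2.179) = 8.11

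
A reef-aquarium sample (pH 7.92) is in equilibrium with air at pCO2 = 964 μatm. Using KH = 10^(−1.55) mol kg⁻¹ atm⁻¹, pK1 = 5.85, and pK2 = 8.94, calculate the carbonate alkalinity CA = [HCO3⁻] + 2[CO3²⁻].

[CO2*] = KH · pCO2 = 10^(−1.55) × 964×10^-6 = 2.717×10^-5 mol/kg
α₀ = 1/(1 + K1/[H⁺] + K1K2/[H⁺]²) = 1/(1 + 10^+2.07 + 10^+1.05) = 0.007710
DIC = [CO2*]/α₀ = 2.717×10^-5 / 0.007710 = 3.524 mmol/kg
CA = (α₁ + 2α₂)·DIC = (0.9058 + 2×0.08650) × 3.524 = 3.80 mmol/kg

CA = 3.80 mmol/kg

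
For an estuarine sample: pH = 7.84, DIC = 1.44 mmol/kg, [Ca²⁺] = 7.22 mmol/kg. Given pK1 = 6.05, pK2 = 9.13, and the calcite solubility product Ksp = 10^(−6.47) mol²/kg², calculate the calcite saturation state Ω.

α₂ = 1 / (1 + [H⁺]/K2 + [H⁺]²/(K1K2)) = 1 / (1 + 10^+1.29 + 10^-0.50)
   = 1 / (1 + 19.498 + 0.31623) = 1/20.815 = 0.04804
[CO3²⁻] = α₂ × DIC = 0.04804 × 1.44 = 0.06918 mmol/kg
Ksp = 10^(−6.47) = 3.388×10^-7
Ω = [Ca²⁺][CO3²⁻]/Ksp = (7.22×10^-3)(6.918×10^-5) / 3.388×10^-7 = 1.47

Ω = 1.47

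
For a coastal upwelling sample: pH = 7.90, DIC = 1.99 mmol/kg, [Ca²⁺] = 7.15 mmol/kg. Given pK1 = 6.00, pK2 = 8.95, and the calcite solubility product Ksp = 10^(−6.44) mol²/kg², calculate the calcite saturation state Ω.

Ω = 3.17

α₂ = 1 / (1 + [H⁺]/K2 + [H⁺]²/(K1K2)) = 1 / (1 + 10^+1.05 + 10^-0.85)
   = 1 / (1 + 11.220 + 0.14125) = 1/12.361 = 0.08090
[CO3²⁻] = α₂ × DIC = 0.08090 × 1.99 = 0.1610 mmol/kg
Ksp = 10^(−6.44) = 3.631×10^-7
Ω = [Ca²⁺][CO3²⁻]/Ksp = (7.15×10^-3)(1.610×10^-4) / 3.631×10^-7 = 3.17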